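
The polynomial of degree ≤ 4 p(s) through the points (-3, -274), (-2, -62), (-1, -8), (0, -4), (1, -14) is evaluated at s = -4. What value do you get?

L_0(-4) = (-2)·(-3)·(-4)·(-5)/[(-1)·(-2)·(-3)·(-4)] = 5
L_1(-4) = (-1)·(-3)·(-4)·(-5)/[(1)·(-1)·(-2)·(-3)] = -10
L_2(-4) = (-1)·(-2)·(-4)·(-5)/[(2)·(1)·(-1)·(-2)] = 10
L_3(-4) = (-1)·(-2)·(-3)·(-5)/[(3)·(2)·(1)·(-1)] = -5
L_4(-4) = (-1)·(-2)·(-3)·(-4)/[(4)·(3)·(2)·(1)] = 1
Sum: (-274)·(5) + (-62)·(-10) + (-8)·(10) + (-4)·(-5) + (-14)·(1) = -824

-824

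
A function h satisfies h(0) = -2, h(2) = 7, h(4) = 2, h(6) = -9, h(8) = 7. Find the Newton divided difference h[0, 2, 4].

-7/4

h[0,2] = (7 - (-2)) / (2 - 0) = 9/2
h[2,4] = (2 - 7) / (4 - 2) = -5/2
h[0,2,4] = (-5/2 - 9/2) / (4 - 0) = -7/4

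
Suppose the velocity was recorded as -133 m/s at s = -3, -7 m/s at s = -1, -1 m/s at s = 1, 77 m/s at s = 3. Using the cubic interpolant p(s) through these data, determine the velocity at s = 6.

Using Newton's divided-difference form:
p[-3,-1] = (-7 - (-133)) / (-1 - (-3)) = 63
p[-1,1] = (-1 - (-7)) / (1 - (-1)) = 3
p[1,3] = (77 - (-1)) / (3 - 1) = 39
p[-3,-1,1] = (3 - 63) / (1 - (-3)) = -15
p[-1,1,3] = (39 - 3) / (3 - (-1)) = 9
p[-3,-1,1,3] = (9 - (-15)) / (3 - (-3)) = 4
p(6) = -133 + 63·(9) + (-15)·(9)·(7) + 4·(9)·(7)·(5) = 749

749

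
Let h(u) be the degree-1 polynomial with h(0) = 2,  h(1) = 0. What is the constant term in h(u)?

L_0(u) = (u - 1) / [-1] = -u + 1
L_1(u) = u / [1] = u
h(u) = 2·L_0 + 0·L_1
Only the constant term is needed; take it from each L_i and combine:
2·(1) + 0·(0) = 2

2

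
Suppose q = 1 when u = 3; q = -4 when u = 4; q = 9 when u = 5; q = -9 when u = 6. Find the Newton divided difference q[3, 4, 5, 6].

-49/6

q[3,4] = (-4 - 1) / (4 - 3) = -5
q[4,5] = (9 - (-4)) / (5 - 4) = 13
q[5,6] = (-9 - 9) / (6 - 5) = -18
q[3,4,5] = (13 - (-5)) / (5 - 3) = 9
q[4,5,6] = (-18 - 13) / (6 - 4) = -31/2
q[3,4,5,6] = (-31/2 - 9) / (6 - 3) = -49/6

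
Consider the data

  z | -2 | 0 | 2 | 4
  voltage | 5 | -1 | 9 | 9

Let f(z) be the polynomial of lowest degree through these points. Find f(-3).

Evaluate each Lagrange basis at z = -3:
L_0(-3) = (-3)·(-5)·(-7)/[(-2)·(-4)·(-6)] = 35/16
L_1(-3) = (-1)·(-5)·(-7)/[(2)·(-2)·(-4)] = -35/16
L_2(-3) = (-1)·(-3)·(-7)/[(4)·(2)·(-2)] = 21/16
L_3(-3) = (-1)·(-3)·(-5)/[(6)·(4)·(2)] = -5/16
Sum: 5·(35/16) + (-1)·(-35/16) + 9·(21/16) + 9·(-5/16) = 177/8

177/8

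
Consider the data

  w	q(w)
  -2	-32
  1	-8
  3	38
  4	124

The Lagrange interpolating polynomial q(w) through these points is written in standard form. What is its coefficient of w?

-4

L_0(w) = (w - 1)(w - 3)(w - 4) / [-90] = -(1/90)w^3 + (4/45)w^2 - (19/90)w + 2/15
L_1(w) = (w + 2)(w - 3)(w - 4) / [18] = (1/18)w^3 - (5/18)w^2 - (1/9)w + 4/3
L_2(w) = (w + 2)(w - 1)(w - 4) / [-10] = -(1/10)w^3 + (3/10)w^2 + (3/5)w - 4/5
L_3(w) = (w + 2)(w - 1)(w - 3) / [18] = (1/18)w^3 - (1/9)w^2 - (5/18)w + 1/3
q(w) = (-32)·L_0 + (-8)·L_1 + 38·L_2 + 124·L_3
Only the coefficient of w is needed; take it from each L_i and combine:
(-32)·(-19/90) + (-8)·(-1/9) + 38·(3/5) + 124·(-5/18) = -4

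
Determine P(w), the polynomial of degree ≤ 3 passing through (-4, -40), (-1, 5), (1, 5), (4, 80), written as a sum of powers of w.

P(w) = w^3 + w^2 - w + 4

L_0(w) = (w + 1)(w - 1)(w - 4) / [-120] = -(1/120)w^3 + (1/30)w^2 + (1/120)w - 1/30
L_1(w) = (w + 4)(w - 1)(w - 4) / [30] = (1/30)w^3 - (1/30)w^2 - (8/15)w + 8/15
L_2(w) = (w + 4)(w + 1)(w - 4) / [-30] = -(1/30)w^3 - (1/30)w^2 + (8/15)w + 8/15
L_3(w) = (w + 4)(w + 1)(w - 1) / [120] = (1/120)w^3 + (1/30)w^2 - (1/120)w - 1/30
P(w) = (-40)·L_0 + 5·L_1 + 5·L_2 + 80·L_3
  (-40)·L_0(w) = (1/3)w^3 - (4/3)w^2 - (1/3)w + 4/3
  5·L_1(w) = (1/6)w^3 - (1/6)w^2 - (8/3)w + 8/3
  5·L_2(w) = -(1/6)w^3 - (1/6)w^2 + (8/3)w + 8/3
  80·L_3(w) = (2/3)w^3 + (8/3)w^2 - (2/3)w - 8/3
Adding term by term: w^3 + w^2 - w + 4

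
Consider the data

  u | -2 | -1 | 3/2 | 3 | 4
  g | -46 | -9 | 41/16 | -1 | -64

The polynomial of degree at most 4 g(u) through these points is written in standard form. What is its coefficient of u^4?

Build the Lagrange basis polynomials:
L_0(u) = (u + 1)(u - 3/2)(u - 3)(u - 4) / [105] = (1/105)u^4 - (1/14)u^3 + (2/15)u^2 + (3/70)u - 6/35
L_1(u) = (u + 2)(u - 3/2)(u - 3)(u - 4) / [-50] = -(1/50)u^4 + (13/100)u^3 - (11/100)u^2 - (27/50)u + 18/25
L_2(u) = (u + 2)(u + 1)(u - 3)(u - 4) / [525/16] = (16/525)u^4 - (64/525)u^3 - (16/75)u^2 + (352/525)u + 128/175
L_3(u) = (u + 2)(u + 1)(u - 3/2)(u - 4) / [-30] = -(1/30)u^4 + (1/12)u^3 + (17/60)u^2 - (7/30)u - 2/5
L_4(u) = (u + 2)(u + 1)(u - 3/2)(u - 3) / [75] = (1/75)u^4 - (1/50)u^3 - (7/75)u^2 + (3/50)u + 3/25
g(u) = (-46)·L_0 + (-9)·L_1 + (41/16)·L_2 + (-1)·L_3 + (-64)·L_4
Only the coefficient of u^4 is needed; take it from each L_i and combine:
(-46)·(1/105) + (-9)·(-1/50) + (41/16)·(16/525) + (-1)·(-1/30) + (-64)·(1/75) = -1

-1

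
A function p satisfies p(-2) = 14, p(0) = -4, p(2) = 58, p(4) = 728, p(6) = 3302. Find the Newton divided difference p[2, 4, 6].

p[2,4] = (728 - 58) / (4 - 2) = 335
p[4,6] = (3302 - 728) / (6 - 4) = 1287
p[2,4,6] = (1287 - 335) / (6 - 2) = 238

238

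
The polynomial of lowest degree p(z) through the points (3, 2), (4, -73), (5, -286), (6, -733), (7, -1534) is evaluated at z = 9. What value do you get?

L_0(9) = (5)·(4)·(3)·(2)/[(-1)·(-2)·(-3)·(-4)] = 5
L_1(9) = (6)·(4)·(3)·(2)/[(1)·(-1)·(-2)·(-3)] = -24
L_2(9) = (6)·(5)·(3)·(2)/[(2)·(1)·(-1)·(-2)] = 45
L_3(9) = (6)·(5)·(4)·(2)/[(3)·(2)·(1)·(-1)] = -40
L_4(9) = (6)·(5)·(4)·(3)/[(4)·(3)·(2)·(1)] = 15
Sum: 2·(5) + (-73)·(-24) + (-286)·(45) + (-733)·(-40) + (-1534)·(15) = -4798

-4798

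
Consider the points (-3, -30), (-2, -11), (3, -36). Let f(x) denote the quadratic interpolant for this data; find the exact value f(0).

3

Evaluate each Lagrange basis at x = 0:
L_0(0) = (2)·(-3)/[(-1)·(-6)] = -1
L_1(0) = (3)·(-3)/[(1)·(-5)] = 9/5
L_2(0) = (3)·(2)/[(6)·(5)] = 1/5
Sum: (-30)·(-1) + (-11)·(9/5) + (-36)·(1/5) = 3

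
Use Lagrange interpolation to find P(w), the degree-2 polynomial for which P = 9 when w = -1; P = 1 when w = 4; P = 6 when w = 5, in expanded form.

L_0(w) = (w - 4)(w - 5) / [30] = (1/30)w^2 - (3/10)w + 2/3
L_1(w) = (w + 1)(w - 5) / [-5] = -(1/5)w^2 + (4/5)w + 1
L_2(w) = (w + 1)(w - 4) / [6] = (1/6)w^2 - (1/2)w - 2/3
P(w) = 9·L_0 + 1·L_1 + 6·L_2
  9·L_0(w) = (3/10)w^2 - (27/10)w + 6
  1·L_1(w) = -(1/5)w^2 + (4/5)w + 1
  6·L_2(w) = w^2 - 3w - 4
Adding term by term: (11/10)w^2 - (49/10)w + 3

P(w) = (11/10)w^2 - (49/10)w + 3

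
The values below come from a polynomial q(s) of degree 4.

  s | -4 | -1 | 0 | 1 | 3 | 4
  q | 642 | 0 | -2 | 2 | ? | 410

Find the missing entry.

The 5 known values determine q uniquely (degree ≤ 4).
L_0(3) = (4)·(3)·(2)·(-1)/[(-3)·(-4)·(-5)·(-8)] = -1/20
L_1(3) = (7)·(3)·(2)·(-1)/[(3)·(-1)·(-2)·(-5)] = 7/5
L_2(3) = (7)·(4)·(2)·(-1)/[(4)·(1)·(-1)·(-4)] = -7/2
L_3(3) = (7)·(4)·(3)·(-1)/[(5)·(2)·(1)·(-3)] = 14/5
L_4(3) = (7)·(4)·(3)·(2)/[(8)·(5)·(4)·(3)] = 7/20
Sum: 642·(-1/20) + 0 + (-2)·(-7/2) + 2·(14/5) + 410·(7/20) = 124

124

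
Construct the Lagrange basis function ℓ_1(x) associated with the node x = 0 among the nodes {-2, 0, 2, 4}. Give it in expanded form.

ℓ_1(x) = (x + 2)(x - 2)(x - 4) / [(2)·(-2)·(-4)]
       = (x^3 - 4x^2 - 4x + 16) / (16)

ℓ_1(x) = (1/16)x^3 - (1/4)x^2 - (1/4)x + 1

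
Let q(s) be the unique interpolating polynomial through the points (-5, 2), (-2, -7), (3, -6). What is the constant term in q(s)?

Build the Lagrange basis polynomials:
L_0(s) = (s + 2)(s - 3) / [24] = (1/24)s^2 - (1/24)s - 1/4
L_1(s) = (s + 5)(s - 3) / [-15] = -(1/15)s^2 - (2/15)s + 1
L_2(s) = (s + 5)(s + 2) / [40] = (1/40)s^2 + (7/40)s + 1/4
q(s) = 2·L_0 + (-7)·L_1 + (-6)·L_2
Only the constant term is needed; take it from each L_i and combine:
2·(-1/4) + (-7)·(1) + (-6)·(1/4) = -9

-9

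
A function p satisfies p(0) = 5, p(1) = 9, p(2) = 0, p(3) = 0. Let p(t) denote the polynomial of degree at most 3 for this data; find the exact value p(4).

31

Evaluate each Lagrange basis at t = 4:
L_0(4) = (3)·(2)·(1)/[(-1)·(-2)·(-3)] = -1
L_1(4) = (4)·(2)·(1)/[(1)·(-1)·(-2)] = 4
L_2(4) = (4)·(3)·(1)/[(2)·(1)·(-1)] = -6
L_3(4) = (4)·(3)·(2)/[(3)·(2)·(1)] = 4
Sum: 5·(-1) + 9·(4) + 0 + 0 = 31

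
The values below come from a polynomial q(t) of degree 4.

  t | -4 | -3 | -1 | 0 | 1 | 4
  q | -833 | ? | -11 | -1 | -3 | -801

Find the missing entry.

The 5 known values determine q uniquely (degree ≤ 4).
Evaluate each Lagrange basis at t = -3:
L_0(-3) = (-2)·(-3)·(-4)·(-7)/[(-3)·(-4)·(-5)·(-8)] = 7/20
L_1(-3) = (1)·(-3)·(-4)·(-7)/[(3)·(-1)·(-2)·(-5)] = 14/5
L_2(-3) = (1)·(-2)·(-4)·(-7)/[(4)·(1)·(-1)·(-4)] = -7/2
L_3(-3) = (1)·(-2)·(-3)·(-7)/[(5)·(2)·(1)·(-3)] = 7/5
L_4(-3) = (1)·(-2)·(-3)·(-4)/[(8)·(5)·(4)·(3)] = -1/20
Sum: (-833)·(7/20) + (-11)·(14/5) + (-1)·(-7/2) + (-3)·(7/5) + (-801)·(-1/20) = -283

-283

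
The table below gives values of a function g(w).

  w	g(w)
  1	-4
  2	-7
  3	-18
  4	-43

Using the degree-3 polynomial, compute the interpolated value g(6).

Using Newton's divided-difference form:
g[1,2] = (-7 - (-4)) / (2 - 1) = -3
g[2,3] = (-18 - (-7)) / (3 - 2) = -11
g[3,4] = (-43 - (-18)) / (4 - 3) = -25
g[1,2,3] = (-11 - (-3)) / (3 - 1) = -4
g[2,3,4] = (-25 - (-11)) / (4 - 2) = -7
g[1,2,3,4] = (-7 - (-4)) / (4 - 1) = -1
g(6) = -4 + (-3)·(5) + (-4)·(5)·(4) + (-1)·(5)·(4)·(3) = -159

-159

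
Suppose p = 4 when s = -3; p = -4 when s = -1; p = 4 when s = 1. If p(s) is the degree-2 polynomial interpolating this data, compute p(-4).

Using Newton's divided-difference form:
p[-3,-1] = (-4 - 4) / (-1 - (-3)) = -4
p[-1,1] = (4 - (-4)) / (1 - (-1)) = 4
p[-3,-1,1] = (4 - (-4)) / (1 - (-3)) = 2
p(-4) = 4 + (-4)·(-1) + 2·(-1)·(-3) = 14

14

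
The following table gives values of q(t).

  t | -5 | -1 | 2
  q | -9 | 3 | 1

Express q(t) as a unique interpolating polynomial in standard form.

q(t) = -(11/21)t^2 - (1/7)t + 71/21

Build the Lagrange basis polynomials:
L_0(t) = (t + 1)(t - 2) / [28] = (1/28)t^2 - (1/28)t - 1/14
L_1(t) = (t + 5)(t - 2) / [-12] = -(1/12)t^2 - (1/4)t + 5/6
L_2(t) = (t + 5)(t + 1) / [21] = (1/21)t^2 + (2/7)t + 5/21
q(t) = (-9)·L_0 + 3·L_1 + 1·L_2
  (-9)·L_0(t) = -(9/28)t^2 + (9/28)t + 9/14
  3·L_1(t) = -(1/4)t^2 - (3/4)t + 5/2
  1·L_2(t) = (1/21)t^2 + (2/7)t + 5/21
Adding term by term: -(11/21)t^2 - (1/7)t + 71/21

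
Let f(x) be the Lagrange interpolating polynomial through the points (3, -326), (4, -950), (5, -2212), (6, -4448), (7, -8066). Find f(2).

L_0(2) = (-2)·(-3)·(-4)·(-5)/[(-1)·(-2)·(-3)·(-4)] = 5
L_1(2) = (-1)·(-3)·(-4)·(-5)/[(1)·(-1)·(-2)·(-3)] = -10
L_2(2) = (-1)·(-2)·(-4)·(-5)/[(2)·(1)·(-1)·(-2)] = 10
L_3(2) = (-1)·(-2)·(-3)·(-5)/[(3)·(2)·(1)·(-1)] = -5
L_4(2) = (-1)·(-2)·(-3)·(-4)/[(4)·(3)·(2)·(1)] = 1
Sum: (-326)·(5) + (-950)·(-10) + (-2212)·(10) + (-4448)·(-5) + (-8066)·(1) = -76

-76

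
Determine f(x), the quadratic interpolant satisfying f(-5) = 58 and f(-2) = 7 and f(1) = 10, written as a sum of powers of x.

f(x) = 3x^2 + 4x + 3

L_0(x) = (x + 2)(x - 1) / [18] = (1/18)x^2 + (1/18)x - 1/9
L_1(x) = (x + 5)(x - 1) / [-9] = -(1/9)x^2 - (4/9)x + 5/9
L_2(x) = (x + 5)(x + 2) / [18] = (1/18)x^2 + (7/18)x + 5/9
f(x) = 58·L_0 + 7·L_1 + 10·L_2
  58·L_0(x) = (29/9)x^2 + (29/9)x - 58/9
  7·L_1(x) = -(7/9)x^2 - (28/9)x + 35/9
  10·L_2(x) = (5/9)x^2 + (35/9)x + 50/9
Adding term by term: 3x^2 + 4x + 3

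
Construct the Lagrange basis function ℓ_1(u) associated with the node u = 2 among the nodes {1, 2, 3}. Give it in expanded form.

ℓ_1(u) = (u - 1)(u - 3) / [(1)·(-1)]
       = (u^2 - 4u + 3) / (-1)

ℓ_1(u) = -u^2 + 4u - 3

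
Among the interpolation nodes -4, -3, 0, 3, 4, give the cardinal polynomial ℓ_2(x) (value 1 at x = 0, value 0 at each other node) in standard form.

ℓ_2(x) = (x + 4)(x + 3)(x - 3)(x - 4) / [(4)·(3)·(-3)·(-4)]
       = (x^4 - 25x^2 + 144) / (144)

ℓ_2(x) = (1/144)x^4 - (25/144)x^2 + 1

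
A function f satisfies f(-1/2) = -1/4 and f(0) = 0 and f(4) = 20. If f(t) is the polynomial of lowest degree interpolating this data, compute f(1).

Evaluate each Lagrange basis at t = 1:
L_0(1) = (1)·(-3)/[(-1/2)·(-9/2)] = -4/3
L_1(1) = (3/2)·(-3)/[(1/2)·(-4)] = 9/4
L_2(1) = (3/2)·(1)/[(9/2)·(4)] = 1/12
Sum: (-1/4)·(-4/3) + 0 + 20·(1/12) = 2

2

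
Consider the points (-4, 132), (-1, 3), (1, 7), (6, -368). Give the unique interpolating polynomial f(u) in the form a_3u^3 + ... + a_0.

f(u) = -2u^3 + u^2 + 4u + 4

Newton's divided differences:
f[-4,-1] = (3 - 132) / (-1 - (-4)) = -43
f[-1,1] = (7 - 3) / (1 - (-1)) = 2
f[1,6] = (-368 - 7) / (6 - 1) = -75
f[-4,-1,1] = (2 - (-43)) / (1 - (-4)) = 9
f[-1,1,6] = (-75 - 2) / (6 - (-1)) = -11
f[-4,-1,1,6] = (-11 - 9) / (6 - (-4)) = -2
f(u) = 132 + (-43)·(u + 4) + 9·(u + 4)(u + 1) + (-2)·(u + 4)(u + 1)(u - 1)
Expanding: f(u) = -2u^3 + u^2 + 4u + 4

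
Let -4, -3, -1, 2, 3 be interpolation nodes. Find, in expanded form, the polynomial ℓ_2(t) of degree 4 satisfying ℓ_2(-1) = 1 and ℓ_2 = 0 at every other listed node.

ℓ_2(t) = (t + 4)(t + 3)(t - 2)(t - 3) / [(3)·(2)·(-3)·(-4)]
       = (t^4 + 2t^3 - 17t^2 - 18t + 72) / (72)

ℓ_2(t) = (1/72)t^4 + (1/36)t^3 - (17/72)t^2 - (1/4)t + 1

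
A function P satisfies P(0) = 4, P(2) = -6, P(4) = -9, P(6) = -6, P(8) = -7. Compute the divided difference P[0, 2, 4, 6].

-1/48

P[0,2] = (-6 - 4) / (2 - 0) = -5
P[2,4] = (-9 - (-6)) / (4 - 2) = -3/2
P[4,6] = (-6 - (-9)) / (6 - 4) = 3/2
P[0,2,4] = (-3/2 - (-5)) / (4 - 0) = 7/8
P[2,4,6] = (3/2 - (-3/2)) / (6 - 2) = 3/4
P[0,2,4,6] = (3/4 - 7/8) / (6 - 0) = -1/48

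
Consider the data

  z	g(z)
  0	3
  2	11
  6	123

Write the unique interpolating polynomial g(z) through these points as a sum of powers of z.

g(z) = 4z^2 - 4z + 3

Build the Lagrange basis polynomials:
L_0(z) = (z - 2)(z - 6) / [12] = (1/12)z^2 - (2/3)z + 1
L_1(z) = z(z - 6) / [-8] = -(1/8)z^2 + (3/4)z
L_2(z) = z(z - 2) / [24] = (1/24)z^2 - (1/12)z
g(z) = 3·L_0 + 11·L_1 + 123·L_2
  3·L_0(z) = (1/4)z^2 - 2z + 3
  11·L_1(z) = -(11/8)z^2 + (33/4)z
  123·L_2(z) = (41/8)z^2 - (41/4)z
Adding term by term: 4z^2 - 4z + 3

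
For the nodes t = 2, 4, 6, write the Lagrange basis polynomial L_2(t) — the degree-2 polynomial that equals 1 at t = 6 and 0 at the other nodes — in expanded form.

L_2(t) = (t - 2)(t - 4) / [(4)·(2)]
       = (t^2 - 6t + 8) / (8)

L_2(t) = (1/8)t^2 - (3/4)t + 1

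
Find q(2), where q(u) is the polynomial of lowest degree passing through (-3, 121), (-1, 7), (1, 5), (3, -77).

-14

L_0(2) = (3)·(1)·(-1)/[(-2)·(-4)·(-6)] = 1/16
L_1(2) = (5)·(1)·(-1)/[(2)·(-2)·(-4)] = -5/16
L_2(2) = (5)·(3)·(-1)/[(4)·(2)·(-2)] = 15/16
L_3(2) = (5)·(3)·(1)/[(6)·(4)·(2)] = 5/16
Sum: 121·(1/16) + 7·(-5/16) + 5·(15/16) + (-77)·(5/16) = -14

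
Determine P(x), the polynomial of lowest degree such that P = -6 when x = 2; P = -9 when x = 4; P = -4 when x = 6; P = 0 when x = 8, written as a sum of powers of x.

L_0(x) = (x - 4)(x - 6)(x - 8) / [-48] = -(1/48)x^3 + (3/8)x^2 - (13/6)x + 4
L_1(x) = (x - 2)(x - 6)(x - 8) / [16] = (1/16)x^3 - x^2 + (19/4)x - 6
L_2(x) = (x - 2)(x - 4)(x - 8) / [-16] = -(1/16)x^3 + (7/8)x^2 - (7/2)x + 4
L_3(x) = (x - 2)(x - 4)(x - 6) / [48] = (1/48)x^3 - (1/4)x^2 + (11/12)x - 1
P(x) = (-6)·L_0 + (-9)·L_1 + (-4)·L_2 + 0·L_3
  (-6)·L_0(x) = (1/8)x^3 - (9/4)x^2 + 13x - 24
  (-9)·L_1(x) = -(9/16)x^3 + 9x^2 - (171/4)x + 54
  (-4)·L_2(x) = (1/4)x^3 - (7/2)x^2 + 14x - 16
  0·L_3(x) = 0
Adding term by term: -(3/16)x^3 + (13/4)x^2 - (63/4)x + 14

P(x) = -(3/16)x^3 + (13/4)x^2 - (63/4)x + 14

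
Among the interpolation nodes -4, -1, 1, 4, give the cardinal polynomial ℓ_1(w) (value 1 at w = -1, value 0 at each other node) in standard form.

ℓ_1(w) = (w + 4)(w - 1)(w - 4) / [(3)·(-2)·(-5)]
       = (w^3 - w^2 - 16w + 16) / (30)

ℓ_1(w) = (1/30)w^3 - (1/30)w^2 - (8/15)w + 8/15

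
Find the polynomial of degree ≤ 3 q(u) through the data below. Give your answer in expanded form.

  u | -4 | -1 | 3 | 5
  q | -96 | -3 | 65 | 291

q(u) = 2u^3 + 2u^2 - u - 4

Build the Lagrange basis polynomials:
L_0(u) = (u + 1)(u - 3)(u - 5) / [-189] = -(1/189)u^3 + (1/27)u^2 - (1/27)u - 5/63
L_1(u) = (u + 4)(u - 3)(u - 5) / [72] = (1/72)u^3 - (1/18)u^2 - (17/72)u + 5/6
L_2(u) = (u + 4)(u + 1)(u - 5) / [-56] = -(1/56)u^3 + (3/8)u + 5/14
L_3(u) = (u + 4)(u + 1)(u - 3) / [108] = (1/108)u^3 + (1/54)u^2 - (11/108)u - 1/9
q(u) = (-96)·L_0 + (-3)·L_1 + 65·L_2 + 291·L_3
  (-96)·L_0(u) = (32/63)u^3 - (32/9)u^2 + (32/9)u + 160/21
  (-3)·L_1(u) = -(1/24)u^3 + (1/6)u^2 + (17/24)u - 5/2
  65·L_2(u) = -(65/56)u^3 + (195/8)u + 325/14
  291·L_3(u) = (97/36)u^3 + (97/18)u^2 - (1067/36)u - 97/3
Adding term by term: 2u^3 + 2u^2 - u - 4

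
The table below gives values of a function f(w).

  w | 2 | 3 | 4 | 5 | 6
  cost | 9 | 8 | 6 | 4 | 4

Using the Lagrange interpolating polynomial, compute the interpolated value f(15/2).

1867/128

L_0(15/2) = (9/2)·(7/2)·(5/2)·(3/2)/[(-1)·(-2)·(-3)·(-4)] = 315/128
L_1(15/2) = (11/2)·(7/2)·(5/2)·(3/2)/[(1)·(-1)·(-2)·(-3)] = -385/32
L_2(15/2) = (11/2)·(9/2)·(5/2)·(3/2)/[(2)·(1)·(-1)·(-2)] = 1485/64
L_3(15/2) = (11/2)·(9/2)·(7/2)·(3/2)/[(3)·(2)·(1)·(-1)] = -693/32
L_4(15/2) = (11/2)·(9/2)·(7/2)·(5/2)/[(4)·(3)·(2)·(1)] = 1155/128
Sum: 9·(315/128) + 8·(-385/32) + 6·(1485/64) + 4·(-693/32) + 4·(1155/128) = 1867/128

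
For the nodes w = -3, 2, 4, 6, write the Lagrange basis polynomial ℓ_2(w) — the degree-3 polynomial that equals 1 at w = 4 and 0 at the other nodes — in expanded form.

ℓ_2(w) = -(1/28)w^3 + (5/28)w^2 + (3/7)w - 9/7

ℓ_2(w) = (w + 3)(w - 2)(w - 6) / [(7)·(2)·(-2)]
       = (w^3 - 5w^2 - 12w + 36) / (-28)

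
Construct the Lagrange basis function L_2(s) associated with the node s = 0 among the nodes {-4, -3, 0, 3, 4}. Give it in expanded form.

L_2(s) = (1/144)s^4 - (25/144)s^2 + 1

L_2(s) = (s + 4)(s + 3)(s - 3)(s - 4) / [(4)·(3)·(-3)·(-4)]
       = (s^4 - 25s^2 + 144) / (144)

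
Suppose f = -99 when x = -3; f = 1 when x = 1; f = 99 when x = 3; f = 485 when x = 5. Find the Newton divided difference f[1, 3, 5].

f[1,3] = (99 - 1) / (3 - 1) = 49
f[3,5] = (485 - 99) / (5 - 3) = 193
f[1,3,5] = (193 - 49) / (5 - 1) = 36

36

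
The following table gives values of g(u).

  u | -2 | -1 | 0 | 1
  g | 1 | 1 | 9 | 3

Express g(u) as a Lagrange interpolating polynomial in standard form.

g(u) = -(11/3)u^3 - 7u^2 + (14/3)u + 9

L_0(u) = (u + 1)u(u - 1) / [-6] = -(1/6)u^3 + (1/6)u
L_1(u) = (u + 2)u(u - 1) / [2] = (1/2)u^3 + (1/2)u^2 - u
L_2(u) = (u + 2)(u + 1)(u - 1) / [-2] = -(1/2)u^3 - u^2 + (1/2)u + 1
L_3(u) = (u + 2)(u + 1)u / [6] = (1/6)u^3 + (1/2)u^2 + (1/3)u
g(u) = 1·L_0 + 1·L_1 + 9·L_2 + 3·L_3
  1·L_0(u) = -(1/6)u^3 + (1/6)u
  1·L_1(u) = (1/2)u^3 + (1/2)u^2 - u
  9·L_2(u) = -(9/2)u^3 - 9u^2 + (9/2)u + 9
  3·L_3(u) = (1/2)u^3 + (3/2)u^2 + u
Adding term by term: -(11/3)u^3 - 7u^2 + (14/3)u + 9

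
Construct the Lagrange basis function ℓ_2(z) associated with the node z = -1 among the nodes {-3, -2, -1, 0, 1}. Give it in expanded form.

ℓ_2(z) = (1/4)z^4 + z^3 + (1/4)z^2 - (3/2)z

ℓ_2(z) = (z + 3)(z + 2)z(z - 1) / [(2)·(1)·(-1)·(-2)]
       = (z^4 + 4z^3 + z^2 - 6z) / (4)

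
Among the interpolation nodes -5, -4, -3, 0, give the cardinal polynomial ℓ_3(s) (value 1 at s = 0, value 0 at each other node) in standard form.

ℓ_3(s) = (1/60)s^3 + (1/5)s^2 + (47/60)s + 1

ℓ_3(s) = (s + 5)(s + 4)(s + 3) / [(5)·(4)·(3)]
       = (s^3 + 12s^2 + 47s + 60) / (60)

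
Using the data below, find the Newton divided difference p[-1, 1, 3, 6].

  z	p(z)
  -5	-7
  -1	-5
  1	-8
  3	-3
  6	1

-37/210

p[-1,1] = (-8 - (-5)) / (1 - (-1)) = -3/2
p[1,3] = (-3 - (-8)) / (3 - 1) = 5/2
p[3,6] = (1 - (-3)) / (6 - 3) = 4/3
p[-1,1,3] = (5/2 - (-3/2)) / (3 - (-1)) = 1
p[1,3,6] = (4/3 - 5/2) / (6 - 1) = -7/30
p[-1,1,3,6] = (-7/30 - 1) / (6 - (-1)) = -37/210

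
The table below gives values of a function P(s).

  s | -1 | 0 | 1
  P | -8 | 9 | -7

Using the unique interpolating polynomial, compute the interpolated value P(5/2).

-743/8

L_0(5/2) = (5/2)·(3/2)/[(-1)·(-2)] = 15/8
L_1(5/2) = (7/2)·(3/2)/[(1)·(-1)] = -21/4
L_2(5/2) = (7/2)·(5/2)/[(2)·(1)] = 35/8
Sum: (-8)·(15/8) + 9·(-21/4) + (-7)·(35/8) = -743/8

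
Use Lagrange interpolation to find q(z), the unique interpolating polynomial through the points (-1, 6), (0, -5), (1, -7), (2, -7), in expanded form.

q(z) = -(7/6)z^3 + (9/2)z^2 - (16/3)z - 5

L_0(z) = z(z - 1)(z - 2) / [-6] = -(1/6)z^3 + (1/2)z^2 - (1/3)z
L_1(z) = (z + 1)(z - 1)(z - 2) / [2] = (1/2)z^3 - z^2 - (1/2)z + 1
L_2(z) = (z + 1)z(z - 2) / [-2] = -(1/2)z^3 + (1/2)z^2 + z
L_3(z) = (z + 1)z(z - 1) / [6] = (1/6)z^3 - (1/6)z
q(z) = 6·L_0 + (-5)·L_1 + (-7)·L_2 + (-7)·L_3
  6·L_0(z) = -z^3 + 3z^2 - 2z
  (-5)·L_1(z) = -(5/2)z^3 + 5z^2 + (5/2)z - 5
  (-7)·L_2(z) = (7/2)z^3 - (7/2)z^2 - 7z
  (-7)·L_3(z) = -(7/6)z^3 + (7/6)z
Adding term by term: -(7/6)z^3 + (9/2)z^2 - (16/3)z - 5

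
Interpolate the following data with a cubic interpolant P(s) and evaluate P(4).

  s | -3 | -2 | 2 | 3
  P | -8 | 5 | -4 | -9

Evaluate each Lagrange basis at s = 4:
L_0(4) = (6)·(2)·(1)/[(-1)·(-5)·(-6)] = -2/5
L_1(4) = (7)·(2)·(1)/[(1)·(-4)·(-5)] = 7/10
L_2(4) = (7)·(6)·(1)/[(5)·(4)·(-1)] = -21/10
L_3(4) = (7)·(6)·(2)/[(6)·(5)·(1)] = 14/5
Sum: (-8)·(-2/5) + 5·(7/10) + (-4)·(-21/10) + (-9)·(14/5) = -101/10

-101/10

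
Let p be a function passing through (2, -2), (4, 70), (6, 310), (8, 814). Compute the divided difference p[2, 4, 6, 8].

p[2,4] = (70 - (-2)) / (4 - 2) = 36
p[4,6] = (310 - 70) / (6 - 4) = 120
p[6,8] = (814 - 310) / (8 - 6) = 252
p[2,4,6] = (120 - 36) / (6 - 2) = 21
p[4,6,8] = (252 - 120) / (8 - 4) = 33
p[2,4,6,8] = (33 - 21) / (8 - 2) = 2

2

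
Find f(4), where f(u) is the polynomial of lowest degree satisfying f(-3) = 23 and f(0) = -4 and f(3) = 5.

Evaluate each Lagrange basis at u = 4:
L_0(4) = (4)·(1)/[(-3)·(-6)] = 2/9
L_1(4) = (7)·(1)/[(3)·(-3)] = -7/9
L_2(4) = (7)·(4)/[(6)·(3)] = 14/9
Sum: 23·(2/9) + (-4)·(-7/9) + 5·(14/9) = 16

16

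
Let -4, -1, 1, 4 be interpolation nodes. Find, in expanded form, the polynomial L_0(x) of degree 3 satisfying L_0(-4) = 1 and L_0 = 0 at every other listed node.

L_0(x) = (x + 1)(x - 1)(x - 4) / [(-3)·(-5)·(-8)]
       = (x^3 - 4x^2 - x + 4) / (-120)

L_0(x) = -(1/120)x^3 + (1/30)x^2 + (1/120)x - 1/30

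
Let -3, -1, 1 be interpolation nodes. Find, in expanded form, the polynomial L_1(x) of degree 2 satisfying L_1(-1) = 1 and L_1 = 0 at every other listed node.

L_1(x) = -(1/4)x^2 - (1/2)x + 3/4

L_1(x) = (x + 3)(x - 1) / [(2)·(-2)]
       = (x^2 + 2x - 3) / (-4)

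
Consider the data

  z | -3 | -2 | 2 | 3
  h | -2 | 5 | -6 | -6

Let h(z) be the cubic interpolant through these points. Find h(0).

L_0(0) = (2)·(-2)·(-3)/[(-1)·(-5)·(-6)] = -2/5
L_1(0) = (3)·(-2)·(-3)/[(1)·(-4)·(-5)] = 9/10
L_2(0) = (3)·(2)·(-3)/[(5)·(4)·(-1)] = 9/10
L_3(0) = (3)·(2)·(-2)/[(6)·(5)·(1)] = -2/5
Sum: (-2)·(-2/5) + 5·(9/10) + (-6)·(9/10) + (-6)·(-2/5) = 23/10

23/10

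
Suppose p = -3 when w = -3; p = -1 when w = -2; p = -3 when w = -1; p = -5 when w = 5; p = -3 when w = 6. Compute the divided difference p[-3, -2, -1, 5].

47/168

p[-3,-2] = (-1 - (-3)) / (-2 - (-3)) = 2
p[-2,-1] = (-3 - (-1)) / (-1 - (-2)) = -2
p[-1,5] = (-5 - (-3)) / (5 - (-1)) = -1/3
p[-3,-2,-1] = (-2 - 2) / (-1 - (-3)) = -2
p[-2,-1,5] = (-1/3 - (-2)) / (5 - (-2)) = 5/21
p[-3,-2,-1,5] = (5/21 - (-2)) / (5 - (-3)) = 47/168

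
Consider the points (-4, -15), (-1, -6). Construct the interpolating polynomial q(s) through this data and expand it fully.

Build the Lagrange basis polynomials:
L_0(s) = (s + 1) / [-3] = -(1/3)s - 1/3
L_1(s) = (s + 4) / [3] = (1/3)s + 4/3
q(s) = (-15)·L_0 + (-6)·L_1
  (-15)·L_0(s) = 5s + 5
  (-6)·L_1(s) = -2s - 8
Adding term by term: 3s - 3

q(s) = 3s - 3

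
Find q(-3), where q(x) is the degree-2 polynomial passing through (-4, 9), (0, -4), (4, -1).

Evaluate each Lagrange basis at x = -3:
L_0(-3) = (-3)·(-7)/[(-4)·(-8)] = 21/32
L_1(-3) = (1)·(-7)/[(4)·(-4)] = 7/16
L_2(-3) = (1)·(-3)/[(8)·(4)] = -3/32
Sum: 9·(21/32) + (-4)·(7/16) + (-1)·(-3/32) = 17/4

17/4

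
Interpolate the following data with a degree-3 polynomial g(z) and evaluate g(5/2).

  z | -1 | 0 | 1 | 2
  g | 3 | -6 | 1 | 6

Evaluate each Lagrange basis at z = 5/2:
L_0(5/2) = (5/2)·(3/2)·(1/2)/[(-1)·(-2)·(-3)] = -5/16
L_1(5/2) = (7/2)·(3/2)·(1/2)/[(1)·(-1)·(-2)] = 21/16
L_2(5/2) = (7/2)·(5/2)·(1/2)/[(2)·(1)·(-1)] = -35/16
L_3(5/2) = (7/2)·(5/2)·(3/2)/[(3)·(2)·(1)] = 35/16
Sum: 3·(-5/16) + (-6)·(21/16) + 1·(-35/16) + 6·(35/16) = 17/8

17/8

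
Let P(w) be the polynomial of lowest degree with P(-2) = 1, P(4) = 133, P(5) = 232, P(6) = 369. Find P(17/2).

7337/8

Evaluate each Lagrange basis at w = 17/2:
L_0(17/2) = (9/2)·(7/2)·(5/2)/[(-6)·(-7)·(-8)] = -15/128
L_1(17/2) = (21/2)·(7/2)·(5/2)/[(6)·(-1)·(-2)] = 245/32
L_2(17/2) = (21/2)·(9/2)·(5/2)/[(7)·(1)·(-1)] = -135/8
L_3(17/2) = (21/2)·(9/2)·(7/2)/[(8)·(2)·(1)] = 1323/128
Sum: 1·(-15/128) + 133·(245/32) + 232·(-135/8) + 369·(1323/128) = 7337/8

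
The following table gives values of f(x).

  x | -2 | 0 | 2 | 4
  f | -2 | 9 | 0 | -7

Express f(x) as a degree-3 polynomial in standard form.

f(x) = (11/24)x^3 - (5/2)x^2 - (4/3)x + 9

Newton's divided differences:
f[-2,0] = (9 - (-2)) / (0 - (-2)) = 11/2
f[0,2] = (0 - 9) / (2 - 0) = -9/2
f[2,4] = (-7 - 0) / (4 - 2) = -7/2
f[-2,0,2] = (-9/2 - 11/2) / (2 - (-2)) = -5/2
f[0,2,4] = (-7/2 - (-9/2)) / (4 - 0) = 1/4
f[-2,0,2,4] = (1/4 - (-5/2)) / (4 - (-2)) = 11/24
f(x) = -2 + (11/2)·(x + 2) + (-5/2)·(x + 2)x + (11/24)·(x + 2)x(x - 2)
Expanding: f(x) = (11/24)x^3 - (5/2)x^2 - (4/3)x + 9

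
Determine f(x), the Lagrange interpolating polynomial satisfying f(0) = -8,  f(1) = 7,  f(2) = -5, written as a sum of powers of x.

Build the Lagrange basis polynomials:
L_0(x) = (x - 1)(x - 2) / [2] = (1/2)x^2 - (3/2)x + 1
L_1(x) = x(x - 2) / [-1] = -x^2 + 2x
L_2(x) = x(x - 1) / [2] = (1/2)x^2 - (1/2)x
f(x) = (-8)·L_0 + 7·L_1 + (-5)·L_2
  (-8)·L_0(x) = -4x^2 + 12x - 8
  7·L_1(x) = -7x^2 + 14x
  (-5)·L_2(x) = -(5/2)x^2 + (5/2)x
Adding term by term: -(27/2)x^2 + (57/2)x - 8

f(x) = -(27/2)x^2 + (57/2)x - 8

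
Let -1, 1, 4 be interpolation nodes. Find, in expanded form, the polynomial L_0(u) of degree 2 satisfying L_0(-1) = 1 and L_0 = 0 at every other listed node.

L_0(u) = (1/10)u^2 - (1/2)u + 2/5

L_0(u) = (u - 1)(u - 4) / [(-2)·(-5)]
       = (u^2 - 5u + 4) / (10)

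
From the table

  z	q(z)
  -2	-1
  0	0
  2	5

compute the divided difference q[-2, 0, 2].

1/2

q[-2,0] = (0 - (-1)) / (0 - (-2)) = 1/2
q[0,2] = (5 - 0) / (2 - 0) = 5/2
q[-2,0,2] = (5/2 - 1/2) / (2 - (-2)) = 1/2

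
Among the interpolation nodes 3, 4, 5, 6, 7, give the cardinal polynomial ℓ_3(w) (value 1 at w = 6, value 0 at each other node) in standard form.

ℓ_3(w) = -(1/6)w^4 + (19/6)w^3 - (131/6)w^2 + (389/6)w - 70

ℓ_3(w) = (w - 3)(w - 4)(w - 5)(w - 7) / [(3)·(2)·(1)·(-1)]
       = (w^4 - 19w^3 + 131w^2 - 389w + 420) / (-6)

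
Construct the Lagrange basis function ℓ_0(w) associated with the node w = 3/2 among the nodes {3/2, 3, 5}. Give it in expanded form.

ℓ_0(w) = (4/21)w^2 - (32/21)w + 20/7

ℓ_0(w) = (w - 3)(w - 5) / [(-3/2)·(-7/2)]
       = (w^2 - 8w + 15) / (21/4)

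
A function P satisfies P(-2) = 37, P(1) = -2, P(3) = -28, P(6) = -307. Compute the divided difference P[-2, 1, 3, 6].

P[-2,1] = (-2 - 37) / (1 - (-2)) = -13
P[1,3] = (-28 - (-2)) / (3 - 1) = -13
P[3,6] = (-307 - (-28)) / (6 - 3) = -93
P[-2,1,3] = (-13 - (-13)) / (3 - (-2)) = 0
P[1,3,6] = (-93 - (-13)) / (6 - 1) = -16
P[-2,1,3,6] = (-16 - 0) / (6 - (-2)) = -2

-2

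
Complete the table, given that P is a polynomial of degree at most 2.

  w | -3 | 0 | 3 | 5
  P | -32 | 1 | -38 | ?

The 3 known values determine P uniquely (degree ≤ 2).
L_0(5) = (5)·(2)/[(-3)·(-6)] = 5/9
L_1(5) = (8)·(2)/[(3)·(-3)] = -16/9
L_2(5) = (8)·(5)/[(6)·(3)] = 20/9
Sum: (-32)·(5/9) + 1·(-16/9) + (-38)·(20/9) = -104

-104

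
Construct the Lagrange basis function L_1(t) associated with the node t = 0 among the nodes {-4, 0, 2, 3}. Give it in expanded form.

L_1(t) = (t + 4)(t - 2)(t - 3) / [(4)·(-2)·(-3)]
       = (t^3 - t^2 - 14t + 24) / (24)

L_1(t) = (1/24)t^3 - (1/24)t^2 - (7/12)t + 1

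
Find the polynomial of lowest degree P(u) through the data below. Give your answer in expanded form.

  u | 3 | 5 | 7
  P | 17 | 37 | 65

P(u) = u^2 + 2u + 2

L_0(u) = (u - 5)(u - 7) / [8] = (1/8)u^2 - (3/2)u + 35/8
L_1(u) = (u - 3)(u - 7) / [-4] = -(1/4)u^2 + (5/2)u - 21/4
L_2(u) = (u - 3)(u - 5) / [8] = (1/8)u^2 - u + 15/8
P(u) = 17·L_0 + 37·L_1 + 65·L_2
  17·L_0(u) = (17/8)u^2 - (51/2)u + 595/8
  37·L_1(u) = -(37/4)u^2 + (185/2)u - 777/4
  65·L_2(u) = (65/8)u^2 - 65u + 975/8
Adding term by term: u^2 + 2u + 2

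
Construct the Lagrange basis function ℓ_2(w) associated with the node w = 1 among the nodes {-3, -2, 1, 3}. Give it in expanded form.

ℓ_2(w) = -(1/24)w^3 - (1/12)w^2 + (3/8)w + 3/4

ℓ_2(w) = (w + 3)(w + 2)(w - 3) / [(4)·(3)·(-2)]
       = (w^3 + 2w^2 - 9w - 18) / (-24)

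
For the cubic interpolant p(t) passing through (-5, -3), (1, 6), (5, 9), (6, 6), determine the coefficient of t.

Build the Lagrange basis polynomials:
L_0(t) = (t - 1)(t - 5)(t - 6) / [-660] = -(1/660)t^3 + (1/55)t^2 - (41/660)t + 1/22
L_1(t) = (t + 5)(t - 5)(t - 6) / [120] = (1/120)t^3 - (1/20)t^2 - (5/24)t + 5/4
L_2(t) = (t + 5)(t - 1)(t - 6) / [-40] = -(1/40)t^3 + (1/20)t^2 + (29/40)t - 3/4
L_3(t) = (t + 5)(t - 1)(t - 5) / [55] = (1/55)t^3 - (1/55)t^2 - (5/11)t + 5/11
p(t) = (-3)·L_0 + 6·L_1 + 9·L_2 + 6·L_3
Only the coefficient of t is needed; take it from each L_i and combine:
(-3)·(-41/660) + 6·(-5/24) + 9·(29/40) + 6·(-5/11) = 1203/440

1203/440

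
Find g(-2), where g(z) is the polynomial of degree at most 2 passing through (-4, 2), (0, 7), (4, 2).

23/4

L_0(-2) = (-2)·(-6)/[(-4)·(-8)] = 3/8
L_1(-2) = (2)·(-6)/[(4)·(-4)] = 3/4
L_2(-2) = (2)·(-2)/[(8)·(4)] = -1/8
Sum: 2·(3/8) + 7·(3/4) + 2·(-1/8) = 23/4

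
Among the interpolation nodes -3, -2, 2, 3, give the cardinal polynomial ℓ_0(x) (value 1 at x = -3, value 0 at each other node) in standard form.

ℓ_0(x) = -(1/30)x^3 + (1/10)x^2 + (2/15)x - 2/5

ℓ_0(x) = (x + 2)(x - 2)(x - 3) / [(-1)·(-5)·(-6)]
       = (x^3 - 3x^2 - 4x + 12) / (-30)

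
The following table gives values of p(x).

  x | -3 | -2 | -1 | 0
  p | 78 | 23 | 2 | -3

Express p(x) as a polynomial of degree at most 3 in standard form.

Newton's divided differences:
p[-3,-2] = (23 - 78) / (-2 - (-3)) = -55
p[-2,-1] = (2 - 23) / (-1 - (-2)) = -21
p[-1,0] = (-3 - 2) / (0 - (-1)) = -5
p[-3,-2,-1] = (-21 - (-55)) / (-1 - (-3)) = 17
p[-2,-1,0] = (-5 - (-21)) / (0 - (-2)) = 8
p[-3,-2,-1,0] = (8 - 17) / (0 - (-3)) = -3
p(x) = 78 + (-55)·(x + 3) + 17·(x + 3)(x + 2) + (-3)·(x + 3)(x + 2)(x + 1)
Expanding: p(x) = -3x^3 - x^2 - 3x - 3

p(x) = -3x^3 - x^2 - 3x - 3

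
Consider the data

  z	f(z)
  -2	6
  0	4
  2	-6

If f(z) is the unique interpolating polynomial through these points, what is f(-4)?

0

Evaluate each Lagrange basis at z = -4:
L_0(-4) = (-4)·(-6)/[(-2)·(-4)] = 3
L_1(-4) = (-2)·(-6)/[(2)·(-2)] = -3
L_2(-4) = (-2)·(-4)/[(4)·(2)] = 1
Sum: 6·(3) + 4·(-3) + (-6)·(1) = 0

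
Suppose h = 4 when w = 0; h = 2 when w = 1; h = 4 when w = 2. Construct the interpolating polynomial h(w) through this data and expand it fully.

L_0(w) = (w - 1)(w - 2) / [2] = (1/2)w^2 - (3/2)w + 1
L_1(w) = w(w - 2) / [-1] = -w^2 + 2w
L_2(w) = w(w - 1) / [2] = (1/2)w^2 - (1/2)w
h(w) = 4·L_0 + 2·L_1 + 4·L_2
  4·L_0(w) = 2w^2 - 6w + 4
  2·L_1(w) = -2w^2 + 4w
  4·L_2(w) = 2w^2 - 2w
Adding term by term: 2w^2 - 4w + 4

h(w) = 2w^2 - 4w + 4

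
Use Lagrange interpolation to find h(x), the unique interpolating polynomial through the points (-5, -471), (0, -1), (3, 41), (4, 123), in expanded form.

h(x) = 3x^3 - 4x^2 - x - 1

L_0(x) = x(x - 3)(x - 4) / [-360] = -(1/360)x^3 + (7/360)x^2 - (1/30)x
L_1(x) = (x + 5)(x - 3)(x - 4) / [60] = (1/60)x^3 - (1/30)x^2 - (23/60)x + 1
L_2(x) = (x + 5)x(x - 4) / [-24] = -(1/24)x^3 - (1/24)x^2 + (5/6)x
L_3(x) = (x + 5)x(x - 3) / [36] = (1/36)x^3 + (1/18)x^2 - (5/12)x
h(x) = (-471)·L_0 + (-1)·L_1 + 41·L_2 + 123·L_3
  (-471)·L_0(x) = (157/120)x^3 - (1099/120)x^2 + (157/10)x
  (-1)·L_1(x) = -(1/60)x^3 + (1/30)x^2 + (23/60)x - 1
  41·L_2(x) = -(41/24)x^3 - (41/24)x^2 + (205/6)x
  123·L_3(x) = (41/12)x^3 + (41/6)x^2 - (205/4)x
Adding term by term: 3x^3 - 4x^2 - x - 1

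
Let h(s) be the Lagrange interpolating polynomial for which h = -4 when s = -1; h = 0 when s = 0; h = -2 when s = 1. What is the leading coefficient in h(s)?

-3

The leading coefficient equals the top divided difference h[-1,0,1].
h[-1,0] = (0 - (-4)) / (0 - (-1)) = 4
h[0,1] = (-2 - 0) / (1 - 0) = -2
h[-1,0,1] = (-2 - 4) / (1 - (-1)) = -3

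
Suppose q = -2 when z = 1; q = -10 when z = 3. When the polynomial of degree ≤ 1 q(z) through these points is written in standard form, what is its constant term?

Build the Lagrange basis polynomials:
L_0(z) = (z - 3) / [-2] = -(1/2)z + 3/2
L_1(z) = (z - 1) / [2] = (1/2)z - 1/2
q(z) = (-2)·L_0 + (-10)·L_1
Only the constant term is needed; take it from each L_i and combine:
(-2)·(3/2) + (-10)·(-1/2) = 2

2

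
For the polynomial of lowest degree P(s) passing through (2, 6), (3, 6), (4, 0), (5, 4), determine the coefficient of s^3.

The leading coefficient equals the top divided difference P[2,3,4,5].
P[2,3] = (6 - 6) / (3 - 2) = 0
P[3,4] = (0 - 6) / (4 - 3) = -6
P[4,5] = (4 - 0) / (5 - 4) = 4
P[2,3,4] = (-6 - 0) / (4 - 2) = -3
P[3,4,5] = (4 - (-6)) / (5 - 3) = 5
P[2,3,4,5] = (5 - (-3)) / (5 - 2) = 8/3

8/3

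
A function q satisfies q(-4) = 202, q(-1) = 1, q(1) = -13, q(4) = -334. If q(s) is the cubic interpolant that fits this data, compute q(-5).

413

Using Newton's divided-difference form:
q[-4,-1] = (1 - 202) / (-1 - (-4)) = -67
q[-1,1] = (-13 - 1) / (1 - (-1)) = -7
q[1,4] = (-334 - (-13)) / (4 - 1) = -107
q[-4,-1,1] = (-7 - (-67)) / (1 - (-4)) = 12
q[-1,1,4] = (-107 - (-7)) / (4 - (-1)) = -20
q[-4,-1,1,4] = (-20 - 12) / (4 - (-4)) = -4
q(-5) = 202 + (-67)·(-1) + 12·(-1)·(-4) + (-4)·(-1)·(-4)·(-6) = 413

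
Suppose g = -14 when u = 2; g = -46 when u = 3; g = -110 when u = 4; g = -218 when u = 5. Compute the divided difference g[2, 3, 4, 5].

g[2,3] = (-46 - (-14)) / (3 - 2) = -32
g[3,4] = (-110 - (-46)) / (4 - 3) = -64
g[4,5] = (-218 - (-110)) / (5 - 4) = -108
g[2,3,4] = (-64 - (-32)) / (4 - 2) = -16
g[3,4,5] = (-108 - (-64)) / (5 - 3) = -22
g[2,3,4,5] = (-22 - (-16)) / (5 - 2) = -2

-2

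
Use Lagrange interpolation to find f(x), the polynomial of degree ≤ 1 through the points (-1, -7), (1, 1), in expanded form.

Build the Lagrange basis polynomials:
L_0(x) = (x - 1) / [-2] = -(1/2)x + 1/2
L_1(x) = (x + 1) / [2] = (1/2)x + 1/2
f(x) = (-7)·L_0 + 1·L_1
  (-7)·L_0(x) = (7/2)x - 7/2
  1·L_1(x) = (1/2)x + 1/2
Adding term by term: 4x - 3

f(x) = 4x - 3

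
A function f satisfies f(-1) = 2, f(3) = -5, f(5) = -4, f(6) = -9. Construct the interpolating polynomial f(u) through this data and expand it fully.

f(u) = -(53/168)u^3 + (31/12)u^2 - (113/24)u - 157/28

L_0(u) = (u - 3)(u - 5)(u - 6) / [-168] = -(1/168)u^3 + (1/12)u^2 - (3/8)u + 15/28
L_1(u) = (u + 1)(u - 5)(u - 6) / [24] = (1/24)u^3 - (5/12)u^2 + (19/24)u + 5/4
L_2(u) = (u + 1)(u - 3)(u - 6) / [-12] = -(1/12)u^3 + (2/3)u^2 - (3/4)u - 3/2
L_3(u) = (u + 1)(u - 3)(u - 5) / [21] = (1/21)u^3 - (1/3)u^2 + (1/3)u + 5/7
f(u) = 2·L_0 + (-5)·L_1 + (-4)·L_2 + (-9)·L_3
  2·L_0(u) = -(1/84)u^3 + (1/6)u^2 - (3/4)u + 15/14
  (-5)·L_1(u) = -(5/24)u^3 + (25/12)u^2 - (95/24)u - 25/4
  (-4)·L_2(u) = (1/3)u^3 - (8/3)u^2 + 3u + 6
  (-9)·L_3(u) = -(3/7)u^3 + 3u^2 - 3u - 45/7
Adding term by term: -(53/168)u^3 + (31/12)u^2 - (113/24)u - 157/28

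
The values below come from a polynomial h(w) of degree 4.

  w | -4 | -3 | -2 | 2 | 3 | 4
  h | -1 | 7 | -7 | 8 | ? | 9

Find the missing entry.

93/4

The 5 known values determine h uniquely (degree ≤ 4).
L_0(3) = (6)·(5)·(1)·(-1)/[(-1)·(-2)·(-6)·(-8)] = -5/16
L_1(3) = (7)·(5)·(1)·(-1)/[(1)·(-1)·(-5)·(-7)] = 1
L_2(3) = (7)·(6)·(1)·(-1)/[(2)·(1)·(-4)·(-6)] = -7/8
L_3(3) = (7)·(6)·(5)·(-1)/[(6)·(5)·(4)·(-2)] = 7/8
L_4(3) = (7)·(6)·(5)·(1)/[(8)·(7)·(6)·(2)] = 5/16
Sum: (-1)·(-5/16) + 7·(1) + (-7)·(-7/8) + 8·(7/8) + 9·(5/16) = 93/4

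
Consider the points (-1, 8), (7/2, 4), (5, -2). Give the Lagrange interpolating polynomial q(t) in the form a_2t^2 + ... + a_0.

q(t) = -(14/27)t^2 + (11/27)t + 241/27

Build the Lagrange basis polynomials:
L_0(t) = (t - 7/2)(t - 5) / [27] = (1/27)t^2 - (17/54)t + 35/54
L_1(t) = (t + 1)(t - 5) / [-27/4] = -(4/27)t^2 + (16/27)t + 20/27
L_2(t) = (t + 1)(t - 7/2) / [9] = (1/9)t^2 - (5/18)t - 7/18
q(t) = 8·L_0 + 4·L_1 + (-2)·L_2
  8·L_0(t) = (8/27)t^2 - (68/27)t + 140/27
  4·L_1(t) = -(16/27)t^2 + (64/27)t + 80/27
  (-2)·L_2(t) = -(2/9)t^2 + (5/9)t + 7/9
Adding term by term: -(14/27)t^2 + (11/27)t + 241/27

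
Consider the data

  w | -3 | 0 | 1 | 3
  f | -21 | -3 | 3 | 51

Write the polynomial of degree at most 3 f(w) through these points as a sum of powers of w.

f(w) = w^3 + 2w^2 + 3w - 3

L_0(w) = w(w - 1)(w - 3) / [-72] = -(1/72)w^3 + (1/18)w^2 - (1/24)w
L_1(w) = (w + 3)(w - 1)(w - 3) / [9] = (1/9)w^3 - (1/9)w^2 - w + 1
L_2(w) = (w + 3)w(w - 3) / [-8] = -(1/8)w^3 + (9/8)w
L_3(w) = (w + 3)w(w - 1) / [36] = (1/36)w^3 + (1/18)w^2 - (1/12)w
f(w) = (-21)·L_0 + (-3)·L_1 + 3·L_2 + 51·L_3
  (-21)·L_0(w) = (7/24)w^3 - (7/6)w^2 + (7/8)w
  (-3)·L_1(w) = -(1/3)w^3 + (1/3)w^2 + 3w - 3
  3·L_2(w) = -(3/8)w^3 + (27/8)w
  51·L_3(w) = (17/12)w^3 + (17/6)w^2 - (17/4)w
Adding term by term: w^3 + 2w^2 + 3w - 3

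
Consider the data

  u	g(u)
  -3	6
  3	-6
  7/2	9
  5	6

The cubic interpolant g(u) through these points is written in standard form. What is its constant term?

-1647/13

Build the Lagrange basis polynomials:
L_0(u) = (u - 3)(u - 7/2)(u - 5) / [-312] = -(1/312)u^3 + (23/624)u^2 - (43/312)u + 35/208
L_1(u) = (u + 3)(u - 7/2)(u - 5) / [6] = (1/6)u^3 - (11/12)u^2 - (4/3)u + 35/4
L_2(u) = (u + 3)(u - 3)(u - 5) / [-39/8] = -(8/39)u^3 + (40/39)u^2 + (24/13)u - 120/13
L_3(u) = (u + 3)(u - 3)(u - 7/2) / [24] = (1/24)u^3 - (7/48)u^2 - (3/8)u + 21/16
g(u) = 6·L_0 + (-6)·L_1 + 9·L_2 + 6·L_3
Only the constant term is needed; take it from each L_i and combine:
6·(35/208) + (-6)·(35/4) + 9·(-120/13) + 6·(21/16) = -1647/13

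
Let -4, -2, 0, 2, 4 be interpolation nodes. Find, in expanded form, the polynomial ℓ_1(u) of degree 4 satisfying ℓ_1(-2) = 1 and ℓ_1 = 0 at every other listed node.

ℓ_1(u) = (u + 4)u(u - 2)(u - 4) / [(2)·(-2)·(-4)·(-6)]
       = (u^4 - 2u^3 - 16u^2 + 32u) / (-96)

ℓ_1(u) = -(1/96)u^4 + (1/48)u^3 + (1/6)u^2 - (1/3)u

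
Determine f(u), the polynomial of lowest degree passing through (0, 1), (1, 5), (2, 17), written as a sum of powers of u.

f(u) = 4u^2 + 1

Newton's divided differences:
f[0,1] = (5 - 1) / (1 - 0) = 4
f[1,2] = (17 - 5) / (2 - 1) = 12
f[0,1,2] = (12 - 4) / (2 - 0) = 4
f(u) = 1 + 4·u + 4·u(u - 1)
Expanding: f(u) = 4u^2 + 1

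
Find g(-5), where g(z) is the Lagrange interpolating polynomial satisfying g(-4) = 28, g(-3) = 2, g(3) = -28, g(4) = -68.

Evaluate each Lagrange basis at z = -5:
L_0(-5) = (-2)·(-8)·(-9)/[(-1)·(-7)·(-8)] = 18/7
L_1(-5) = (-1)·(-8)·(-9)/[(1)·(-6)·(-7)] = -12/7
L_2(-5) = (-1)·(-2)·(-9)/[(7)·(6)·(-1)] = 3/7
L_3(-5) = (-1)·(-2)·(-8)/[(8)·(7)·(1)] = -2/7
Sum: 28·(18/7) + 2·(-12/7) + (-28)·(3/7) + (-68)·(-2/7) = 76

76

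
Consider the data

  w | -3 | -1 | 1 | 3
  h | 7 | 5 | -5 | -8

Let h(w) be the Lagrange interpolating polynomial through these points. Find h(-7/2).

Evaluate each Lagrange basis at w = -7/2:
L_0(-7/2) = (-5/2)·(-9/2)·(-13/2)/[(-2)·(-4)·(-6)] = 195/128
L_1(-7/2) = (-1/2)·(-9/2)·(-13/2)/[(2)·(-2)·(-4)] = -117/128
L_2(-7/2) = (-1/2)·(-5/2)·(-13/2)/[(4)·(2)·(-2)] = 65/128
L_3(-7/2) = (-1/2)·(-5/2)·(-9/2)/[(6)·(4)·(2)] = -15/128
Sum: 7·(195/128) + 5·(-117/128) + (-5)·(65/128) + (-8)·(-15/128) = 575/128

575/128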